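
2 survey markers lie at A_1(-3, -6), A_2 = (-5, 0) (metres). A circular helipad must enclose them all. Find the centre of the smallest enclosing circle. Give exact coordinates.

(-4, -3)

The smallest circle enclosing two points has them as diameter endpoints.
Centre = midpoint = (-4, -3); r² = |A_1A_2|²/4 = 40/4 = 10.
Centre = (-4, -3).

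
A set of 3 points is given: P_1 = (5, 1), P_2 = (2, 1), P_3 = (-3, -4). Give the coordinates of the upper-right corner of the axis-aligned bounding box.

(5, 1)

x-range [-3, 5], y-range [-4, 1].
The upper-right corner is (5, 1).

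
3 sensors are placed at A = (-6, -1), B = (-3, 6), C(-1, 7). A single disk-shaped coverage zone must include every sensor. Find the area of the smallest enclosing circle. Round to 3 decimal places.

69.900

Side lengths²: AB² = 58, AC² = 89, BC² = 5.
Since AC² = 89 ≥ 58 + 5 = 63, the angle opposite AC is not acute, so the smallest enclosing circle has AC as diameter.
Centre = midpoint of AC = (-3.5, 3), r² = 89/4 = 22.25.
Area = π·r² = π·22.25 ≈ 69.900.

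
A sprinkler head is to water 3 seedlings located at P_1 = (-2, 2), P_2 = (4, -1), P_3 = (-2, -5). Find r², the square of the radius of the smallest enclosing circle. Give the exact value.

16.25

Side lengths²: P_1P_2² = 45, P_1P_3² = 49, P_2P_3² = 52.
Since P_2P_3² = 52 < 49 + 45 = 94, the triangle is acute, so the smallest enclosing circle is the circumcircle.
Circumcentre = (0, -1.5), r² = 16.25.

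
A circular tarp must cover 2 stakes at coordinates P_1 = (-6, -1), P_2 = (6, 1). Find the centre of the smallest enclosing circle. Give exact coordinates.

The smallest circle enclosing two points has them as diameter endpoints.
Centre = midpoint = (0, 0); r² = |P_1P_2|²/4 = 148/4 = 37.
Centre = (0, 0).

(0, 0)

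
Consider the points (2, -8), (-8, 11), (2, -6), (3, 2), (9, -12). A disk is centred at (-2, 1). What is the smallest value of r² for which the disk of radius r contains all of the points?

The required radius is the distance from (-2, 1) to the farthest point.
Squared distances: 97, 136, 65, 26, 290.
Maximum is 290, attained at (9, -12).

290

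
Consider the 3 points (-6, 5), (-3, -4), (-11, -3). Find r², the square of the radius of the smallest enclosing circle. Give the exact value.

28925/1058

Call the three points A, B, C in the order given.
Side lengths²: AB² = 90, AC² = 89, BC² = 65.
Since AB² = 90 < 89 + 65 = 154, the triangle is acute, so the smallest enclosing circle is the circumcircle.
Circumcentre = (-303/46, -9/46), r² = 28925/1058.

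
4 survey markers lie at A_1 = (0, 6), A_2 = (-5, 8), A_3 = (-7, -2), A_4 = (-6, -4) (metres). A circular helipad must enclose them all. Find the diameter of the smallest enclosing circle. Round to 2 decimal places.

12.20

By Welzl's lemma the MEC is supported by two points (diametrically opposite) or three points (on a circumcircle).
The minimum enclosing circle is determined by three boundary points: A_1, A_2, A_4.
Their circumcentre is (-281/62, 119/62) with r² = 71485/1922.
The farthest remaining point A_3 is at distance² 41229/1922 ≤ 71485/1922.
Diameter = 2r = 2√(71485/1922) ≈ 12.20.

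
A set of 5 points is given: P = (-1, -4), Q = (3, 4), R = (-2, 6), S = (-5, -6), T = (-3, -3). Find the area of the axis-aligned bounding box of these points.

x ranges over [-5, 3], width 8.
y ranges over [-6, 6], height 12.
Area = 8 × 12 = 96.

96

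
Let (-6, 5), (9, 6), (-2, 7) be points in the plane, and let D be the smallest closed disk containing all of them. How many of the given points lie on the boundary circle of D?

2

Call the three points A, B, C in the order given.
Side lengths²: AB² = 226, AC² = 20, BC² = 122.
Since AB² = 226 ≥ 122 + 20 = 142, the angle opposite AB is not acute, so the smallest enclosing circle has AB as diameter.
Centre = midpoint of AB = (1.5, 5.5), r² = 226/4 = 56.5.
The points at distance exactly r from the centre are (-6, 5), (9, 6) — 2 points.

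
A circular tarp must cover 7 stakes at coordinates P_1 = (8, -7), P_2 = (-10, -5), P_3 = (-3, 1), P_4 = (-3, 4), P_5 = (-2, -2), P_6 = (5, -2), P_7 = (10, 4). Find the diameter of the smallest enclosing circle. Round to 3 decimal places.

The farthest pair is P_2–P_7 with squared distance 481. The circle on this segment as diameter has centre (0, -0.5) and r² = 481/4 = 120.25.
Check P_1: distance² to centre = 106.25 ≤ 120.25, so it lies inside.
All remaining points lie in this disk, and no smaller disk contains both endpoints, so this is the minimum enclosing circle.
Diameter = 2r = 2√(120.25) ≈ 21.932.

21.932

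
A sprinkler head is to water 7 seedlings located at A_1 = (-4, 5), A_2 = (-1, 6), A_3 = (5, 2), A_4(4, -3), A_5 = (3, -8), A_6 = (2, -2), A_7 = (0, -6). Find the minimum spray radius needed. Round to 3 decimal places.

7.389

The minimum enclosing circle is determined by three boundary points: A_1, A_2, A_5.
Their circumcentre is (-5/23, -31/23) with r² = 28885/529.
The farthest remaining point A_3 is at distance² 20329/529 ≤ 28885/529.
r = √(28885/529) ≈ 7.389.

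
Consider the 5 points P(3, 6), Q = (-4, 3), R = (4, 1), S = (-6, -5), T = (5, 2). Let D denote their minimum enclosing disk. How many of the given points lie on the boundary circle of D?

2

A smallest enclosing disk is always determined by at most three of the input points on its boundary.
The farthest pair is P–S with squared distance 202. The circle on this segment as diameter has centre (-1.5, 0.5) and r² = 202/4 = 50.5.
Check Q: distance² to centre = 12.5 ≤ 50.5, so it lies inside.
All remaining points lie in this disk, and no smaller disk contains both endpoints, so this is the minimum enclosing circle.
The points at distance exactly r from the centre are P, S — 2 points.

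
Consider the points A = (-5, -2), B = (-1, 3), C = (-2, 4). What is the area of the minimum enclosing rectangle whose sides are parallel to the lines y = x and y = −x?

13.5

In coordinates u = x + y, v = x − y the rectangle is axis-aligned; the map (x,y)→(u,v) scales areas by 2.
u-values: -7, 2, 2; range = 2 − (-7) = 9.
v-values: -3, -4, -6; range = -3 − (-6) = 3.
Area = (9 × 3) / 2 = 13.5.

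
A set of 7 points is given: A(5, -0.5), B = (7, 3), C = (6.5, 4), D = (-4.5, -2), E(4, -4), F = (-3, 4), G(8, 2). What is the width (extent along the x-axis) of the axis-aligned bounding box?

max x = 8, min x = -4.5, so width = 12.5.

12.5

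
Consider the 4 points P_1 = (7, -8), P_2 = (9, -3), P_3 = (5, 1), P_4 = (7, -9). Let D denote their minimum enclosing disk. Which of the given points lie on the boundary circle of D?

P_3, P_4

A smallest enclosing disk is always determined by at most three of the input points on its boundary.
The farthest pair is P_3–P_4 with squared distance 104. The circle on this segment as diameter has centre (6, -4) and r² = 104/4 = 26.
Check P_1: distance² to centre = 17 ≤ 26, so it lies inside.
All remaining points lie in this disk, and no smaller disk contains both endpoints, so this is the minimum enclosing circle.
The points at distance exactly r from the centre are P_3, P_4 — 2 points.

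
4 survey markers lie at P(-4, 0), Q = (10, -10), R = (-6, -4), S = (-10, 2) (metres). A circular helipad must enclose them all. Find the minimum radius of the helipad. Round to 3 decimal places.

11.662

The farthest pair is Q–S with squared distance 544. The circle on this segment as diameter has centre (0, -4) and r² = 544/4 = 136.
Check P: distance² to centre = 32 ≤ 136, so it lies inside.
All remaining points lie in this disk, and no smaller disk contains both endpoints, so this is the minimum enclosing circle.
r = √136 ≈ 11.662.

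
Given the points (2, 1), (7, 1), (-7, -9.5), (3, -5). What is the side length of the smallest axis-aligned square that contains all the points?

The bounding box has width 14 and height 10.5.
An axis-aligned square enclosing the set must have side ≥ max(width, height).
So the minimum side is max(14, 10.5) = 14.

14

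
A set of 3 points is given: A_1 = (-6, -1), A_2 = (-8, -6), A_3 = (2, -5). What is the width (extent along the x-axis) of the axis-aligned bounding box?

10

max x = 2, min x = -8, so width = 10.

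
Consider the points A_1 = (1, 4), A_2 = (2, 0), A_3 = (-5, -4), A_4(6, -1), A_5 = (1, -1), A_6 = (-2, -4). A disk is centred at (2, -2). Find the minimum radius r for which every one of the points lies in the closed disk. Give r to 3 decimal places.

7.280

The required radius is the distance from (2, -2) to the farthest point.
Squared distances: 37, 4, 53, 17, 2, 20.
Maximum is 53, attained at A_3.
r = √53 ≈ 7.280.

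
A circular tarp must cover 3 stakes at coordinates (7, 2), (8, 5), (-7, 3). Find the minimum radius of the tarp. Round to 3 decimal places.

7.566

Call the three points A, B, C in the order given.
Side lengths²: AB² = 10, AC² = 197, BC² = 229.
Since BC² = 229 ≥ 197 + 10 = 207, the angle opposite BC is not acute, so the smallest enclosing circle has BC as diameter.
Centre = midpoint of BC = (0.5, 4), r² = 229/4 = 57.25.
r = √(57.25) ≈ 7.566.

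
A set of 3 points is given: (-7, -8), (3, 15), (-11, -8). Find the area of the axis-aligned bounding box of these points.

x ranges over [-11, 3], width 14.
y ranges over [-8, 15], height 23.
Area = 14 × 23 = 322.

322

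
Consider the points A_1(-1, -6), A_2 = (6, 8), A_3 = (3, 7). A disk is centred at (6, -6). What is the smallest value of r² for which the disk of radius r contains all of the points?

196

The required radius is the distance from (6, -6) to the farthest point.
Squared distances: 49, 196, 178.
Maximum is 196, attained at A_2.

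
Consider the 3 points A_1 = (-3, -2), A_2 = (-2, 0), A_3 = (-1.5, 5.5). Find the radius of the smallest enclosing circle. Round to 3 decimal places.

Side lengths²: A_1A_2² = 5, A_1A_3² = 58.5, A_2A_3² = 30.5.
Since A_1A_3² = 58.5 ≥ 30.5 + 5 = 35.5, the angle opposite A_1A_3 is not acute, so the smallest enclosing circle has A_1A_3 as diameter.
Centre = midpoint of A_1A_3 = (-2.25, 1.75), r² = 58.5/4 = 14.625.
r = √(14.625) ≈ 3.824.

3.824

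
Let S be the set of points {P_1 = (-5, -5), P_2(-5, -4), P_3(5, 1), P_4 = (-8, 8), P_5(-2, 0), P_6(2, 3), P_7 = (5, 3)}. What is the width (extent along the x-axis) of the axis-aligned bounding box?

13

max x = 5, min x = -8, so width = 13.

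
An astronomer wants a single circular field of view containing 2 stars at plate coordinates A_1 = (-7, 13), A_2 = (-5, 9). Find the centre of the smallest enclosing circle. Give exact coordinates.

The smallest circle enclosing two points has them as diameter endpoints.
Centre = midpoint = (-6, 11); r² = |A_1A_2|²/4 = 20/4 = 5.
Centre = (-6, 11).

(-6, 11)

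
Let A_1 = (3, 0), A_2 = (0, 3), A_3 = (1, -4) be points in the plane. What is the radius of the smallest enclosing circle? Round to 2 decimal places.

3.54

Side lengths²: A_1A_2² = 18, A_1A_3² = 20, A_2A_3² = 50.
Since A_2A_3² = 50 ≥ 20 + 18 = 38, the angle opposite A_2A_3 is not acute, so the smallest enclosing circle has A_2A_3 as diameter.
Centre = midpoint of A_2A_3 = (0.5, -0.5), r² = 50/4 = 12.5.
r = √(12.5) ≈ 3.54.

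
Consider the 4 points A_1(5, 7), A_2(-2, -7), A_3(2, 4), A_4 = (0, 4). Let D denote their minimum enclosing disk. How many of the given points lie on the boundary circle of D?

2

A smallest enclosing disk is always determined by at most three of the input points on its boundary.
The farthest pair is A_1–A_2 with squared distance 245. The circle on this segment as diameter has centre (1.5, 0) and r² = 245/4 = 61.25.
Check A_3: distance² to centre = 16.25 ≤ 61.25, so it lies inside.
All remaining points lie in this disk, and no smaller disk contains both endpoints, so this is the minimum enclosing circle.
The points at distance exactly r from the centre are A_1, A_2 — 2 points.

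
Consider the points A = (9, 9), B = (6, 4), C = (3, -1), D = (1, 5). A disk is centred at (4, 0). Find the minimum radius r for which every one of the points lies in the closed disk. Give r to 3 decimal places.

The required radius is the distance from (4, 0) to the farthest point.
Squared distances: 106, 20, 2, 34.
Maximum is 106, attained at A.
r = √106 ≈ 10.296.

10.296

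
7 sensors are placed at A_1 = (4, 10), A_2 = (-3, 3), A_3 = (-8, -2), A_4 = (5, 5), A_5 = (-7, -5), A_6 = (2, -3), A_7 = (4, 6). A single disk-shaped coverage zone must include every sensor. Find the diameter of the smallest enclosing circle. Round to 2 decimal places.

18.60

By Welzl's lemma the MEC is supported by two points (diametrically opposite) or three points (on a circumcircle).
The farthest pair is A_1–A_5 with squared distance 346. The circle on this segment as diameter has centre (-1.5, 2.5) and r² = 346/4 = 86.5.
Check A_2: distance² to centre = 2.5 ≤ 86.5, so it lies inside.
All remaining points lie in this disk, and no smaller disk contains both endpoints, so this is the minimum enclosing circle.
Diameter = 2r = 2√(86.5) ≈ 18.60.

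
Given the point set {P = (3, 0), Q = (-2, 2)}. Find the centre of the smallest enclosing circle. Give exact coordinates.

The smallest circle enclosing two points has them as diameter endpoints.
Centre = midpoint = (0.5, 1); r² = |PQ|²/4 = 29/4 = 7.25.
Centre = (0.5, 1).

(0.5, 1)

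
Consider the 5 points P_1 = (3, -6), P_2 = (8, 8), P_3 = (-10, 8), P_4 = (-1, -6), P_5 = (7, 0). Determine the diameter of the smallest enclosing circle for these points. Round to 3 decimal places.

20.287

The minimum enclosing circle of a finite set is fixed by two of the points (as a diameter) or three (as a circumcircle).
The minimum enclosing circle is determined by three boundary points: P_1, P_2, P_3.
Their circumcentre is (-1, 93/28) with r² = 80665/784.
The farthest remaining point P_4 is at distance² 68121/784 ≤ 80665/784.
Diameter = 2r = 2√(80665/784) ≈ 20.287.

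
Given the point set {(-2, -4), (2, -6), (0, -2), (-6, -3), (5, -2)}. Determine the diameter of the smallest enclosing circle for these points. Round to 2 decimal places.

By Welzl's lemma the MEC is supported by two points (diametrically opposite) or three points (on a circumcircle).
The farthest pair is (-6, -3)–(5, -2) with squared distance 122. The circle on this segment as diameter has centre (-0.5, -2.5) and r² = 122/4 = 30.5.
Check (-2, -4): distance² to centre = 4.5 ≤ 30.5, so it lies inside.
All remaining points lie in this disk, and no smaller disk contains both endpoints, so this is the minimum enclosing circle.
Diameter = 2r = 2√(30.5) ≈ 11.05.

11.05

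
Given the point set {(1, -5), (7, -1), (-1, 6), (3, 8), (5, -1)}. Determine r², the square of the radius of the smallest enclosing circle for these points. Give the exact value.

By Welzl's lemma the MEC is supported by two points (diametrically opposite) or three points (on a circumcircle).
The farthest pair is (1, -5)–(3, 8) with squared distance 173. The circle on this segment as diameter has centre (2, 1.5) and r² = 173/4 = 43.25.
Check (7, -1): distance² to centre = 31.25 ≤ 43.25, so it lies inside.
All remaining points lie in this disk, and no smaller disk contains both endpoints, so this is the minimum enclosing circle.

43.25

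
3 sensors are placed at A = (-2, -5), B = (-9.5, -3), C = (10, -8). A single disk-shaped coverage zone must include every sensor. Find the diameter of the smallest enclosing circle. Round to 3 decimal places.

20.131

Side lengths²: AB² = 60.25, AC² = 153, BC² = 405.25.
Since BC² = 405.25 ≥ 153 + 60.25 = 213.25, the angle opposite BC is not acute, so the smallest enclosing circle has BC as diameter.
Centre = midpoint of BC = (0.25, -5.5), r² = 405.25/4 = 101.3125.
Diameter = 2r = 2√(101.3125) ≈ 20.131.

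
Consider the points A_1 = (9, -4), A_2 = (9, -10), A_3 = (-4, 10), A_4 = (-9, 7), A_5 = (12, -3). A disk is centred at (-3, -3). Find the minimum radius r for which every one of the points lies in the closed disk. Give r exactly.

The required radius is the distance from (-3, -3) to the farthest point.
Squared distances: 145, 193, 170, 136, 225.
Maximum is 225, attained at A_5.
r = √225 = 15.

15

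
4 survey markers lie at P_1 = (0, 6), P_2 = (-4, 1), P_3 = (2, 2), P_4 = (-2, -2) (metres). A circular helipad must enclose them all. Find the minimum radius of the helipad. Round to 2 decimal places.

4.12

By Welzl's lemma the MEC is supported by two points (diametrically opposite) or three points (on a circumcircle).
The farthest pair is P_1–P_4 with squared distance 68. The circle on this segment as diameter has centre (-1, 2) and r² = 68/4 = 17.
Check P_2: distance² to centre = 10 ≤ 17, so it lies inside.
All remaining points lie in this disk, and no smaller disk contains both endpoints, so this is the minimum enclosing circle.
r = √17 ≈ 4.12.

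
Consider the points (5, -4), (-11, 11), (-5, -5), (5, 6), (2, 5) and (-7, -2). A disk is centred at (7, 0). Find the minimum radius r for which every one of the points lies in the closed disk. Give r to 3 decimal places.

21.095

The required radius is the distance from (7, 0) to the farthest point.
Squared distances: 20, 445, 169, 40, 50, 200.
Maximum is 445, attained at (-11, 11).
r = √445 ≈ 21.095.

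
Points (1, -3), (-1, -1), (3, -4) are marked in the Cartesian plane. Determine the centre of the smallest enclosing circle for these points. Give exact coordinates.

(1, -2.5)

Call the three points A, B, C in the order given.
Side lengths²: AB² = 8, AC² = 5, BC² = 25.
Since BC² = 25 ≥ 8 + 5 = 13, the angle opposite BC is not acute, so the smallest enclosing circle has BC as diameter.
Centre = midpoint of BC = (1, -2.5), r² = 25/4 = 6.25.
Centre = (1, -2.5).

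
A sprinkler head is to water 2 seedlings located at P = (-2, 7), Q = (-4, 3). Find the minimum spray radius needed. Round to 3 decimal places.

The smallest circle enclosing two points has them as diameter endpoints.
Centre = midpoint = (-3, 5); r² = |PQ|²/4 = 20/4 = 5.
r = √5 ≈ 2.236.

2.236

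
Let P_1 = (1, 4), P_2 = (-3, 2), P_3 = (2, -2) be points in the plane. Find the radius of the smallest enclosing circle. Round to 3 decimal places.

Side lengths²: P_1P_2² = 20, P_1P_3² = 37, P_2P_3² = 41.
Since P_2P_3² = 41 < 37 + 20 = 57, the triangle is acute, so the smallest enclosing circle is the circumcircle.
Circumcentre = (3/26, 10/13), r² = 7585/676.
r = √(7585/676) ≈ 3.350.

3.350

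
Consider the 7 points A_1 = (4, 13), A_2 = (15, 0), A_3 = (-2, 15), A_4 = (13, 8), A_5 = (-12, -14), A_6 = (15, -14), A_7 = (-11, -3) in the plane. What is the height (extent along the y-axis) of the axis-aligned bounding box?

29

max y = 15, min y = -14, so height = 29.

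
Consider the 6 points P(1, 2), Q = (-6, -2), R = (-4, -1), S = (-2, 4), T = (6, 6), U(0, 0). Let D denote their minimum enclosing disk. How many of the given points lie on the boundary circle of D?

The farthest pair is Q–T with squared distance 208. The circle on this segment as diameter has centre (0, 2) and r² = 208/4 = 52.
Check P: distance² to centre = 1 ≤ 52, so it lies inside.
All remaining points lie in this disk, and no smaller disk contains both endpoints, so this is the minimum enclosing circle.
The points at distance exactly r from the centre are Q, T — 2 points.

2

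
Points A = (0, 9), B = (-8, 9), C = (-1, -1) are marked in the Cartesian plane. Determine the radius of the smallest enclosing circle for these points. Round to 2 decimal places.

Side lengths²: AB² = 64, AC² = 101, BC² = 149.
Since BC² = 149 < 101 + 64 = 165, the triangle is acute, so the smallest enclosing circle is the circumcircle.
Circumcentre = (-4, 4.35), r² = 37.6225.
r = √(37.6225) ≈ 6.13.

6.13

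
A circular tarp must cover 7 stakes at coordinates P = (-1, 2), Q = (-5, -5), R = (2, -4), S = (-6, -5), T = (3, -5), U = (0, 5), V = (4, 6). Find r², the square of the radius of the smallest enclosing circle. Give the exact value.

A smallest enclosing disk is always determined by at most three of the input points on its boundary.
The farthest pair is S–V with squared distance 221. The circle on this segment as diameter has centre (-1, 0.5) and r² = 221/4 = 55.25.
Check P: distance² to centre = 2.25 ≤ 55.25, so it lies inside.
All remaining points lie in this disk, and no smaller disk contains both endpoints, so this is the minimum enclosing circle.

55.25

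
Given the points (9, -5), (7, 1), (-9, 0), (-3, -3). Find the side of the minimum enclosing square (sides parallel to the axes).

The bounding box has width 18 and height 6.
An axis-aligned square enclosing the set must have side ≥ max(width, height).
So the minimum side is max(18, 6) = 18.

18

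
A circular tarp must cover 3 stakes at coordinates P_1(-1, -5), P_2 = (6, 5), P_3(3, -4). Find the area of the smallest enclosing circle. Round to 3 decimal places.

Side lengths²: P_1P_2² = 149, P_1P_3² = 17, P_2P_3² = 90.
Since P_1P_2² = 149 ≥ 90 + 17 = 107, the angle opposite P_1P_2 is not acute, so the smallest enclosing circle has P_1P_2 as diameter.
Centre = midpoint of P_1P_2 = (2.5, 0), r² = 149/4 = 37.25.
Area = π·r² = π·37.25 ≈ 117.024.

117.024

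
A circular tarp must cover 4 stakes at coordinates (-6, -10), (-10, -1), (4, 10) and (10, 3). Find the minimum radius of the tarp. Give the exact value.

By Welzl's lemma the MEC is supported by two points (diametrically opposite) or three points (on a circumcircle).
The minimum enclosing circle is determined by three boundary points: (-6, -10), (4, 10), (10, 3).
Their circumcentre is (-14/19, -5/38) with r² = 180625/1444.
The farthest remaining point (-10, -1) is at distance² 124993/1444 ≤ 180625/1444.
r = √(180625/1444) = 425/38.

425/38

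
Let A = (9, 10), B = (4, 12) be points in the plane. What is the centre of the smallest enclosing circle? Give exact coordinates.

(6.5, 11)

The smallest circle enclosing two points has them as diameter endpoints.
Centre = midpoint = (6.5, 11); r² = |AB|²/4 = 29/4 = 7.25.
Centre = (6.5, 11).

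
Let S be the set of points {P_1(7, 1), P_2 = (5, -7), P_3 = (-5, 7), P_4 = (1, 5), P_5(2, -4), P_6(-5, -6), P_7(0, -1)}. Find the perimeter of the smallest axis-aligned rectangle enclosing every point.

52

Width = max x − min x = 7 − (-5) = 12.
Height = max y − min y = 7 − (-7) = 14.
Perimeter = 2(12 + 14) = 52.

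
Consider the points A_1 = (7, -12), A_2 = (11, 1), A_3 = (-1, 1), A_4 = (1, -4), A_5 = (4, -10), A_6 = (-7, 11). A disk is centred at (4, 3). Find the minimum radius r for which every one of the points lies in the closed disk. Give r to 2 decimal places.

The required radius is the distance from (4, 3) to the farthest point.
Squared distances: 234, 53, 29, 58, 169, 185.
Maximum is 234, attained at A_1.
r = √234 ≈ 15.30.

15.30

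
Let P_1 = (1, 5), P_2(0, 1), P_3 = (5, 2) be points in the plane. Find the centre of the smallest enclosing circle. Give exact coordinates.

Side lengths²: P_1P_2² = 17, P_1P_3² = 25, P_2P_3² = 26.
Since P_2P_3² = 26 < 25 + 17 = 42, the triangle is acute, so the smallest enclosing circle is the circumcircle.
Circumcentre = (87/38, 97/38), r² = 5525/722.
Centre = (87/38, 97/38).

(87/38, 97/38)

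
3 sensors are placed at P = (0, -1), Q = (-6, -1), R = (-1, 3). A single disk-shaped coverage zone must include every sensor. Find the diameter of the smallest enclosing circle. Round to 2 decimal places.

6.60

Side lengths²: PQ² = 36, PR² = 17, QR² = 41.
Since QR² = 41 < 36 + 17 = 53, the triangle is acute, so the smallest enclosing circle is the circumcircle.
Circumcentre = (-3, 0.375), r² = 10.890625.
Diameter = 2r = 2√(10.890625) ≈ 6.60.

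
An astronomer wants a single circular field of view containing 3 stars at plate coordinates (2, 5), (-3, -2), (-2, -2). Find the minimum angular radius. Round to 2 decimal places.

4.30

Call the three points A, B, C in the order given.
Side lengths²: AB² = 74, AC² = 65, BC² = 1.
Since AB² = 74 ≥ 65 + 1 = 66, the angle opposite AB is not acute, so the smallest enclosing circle has AB as diameter.
Centre = midpoint of AB = (-0.5, 1.5), r² = 74/4 = 18.5.
r = √(18.5) ≈ 4.30.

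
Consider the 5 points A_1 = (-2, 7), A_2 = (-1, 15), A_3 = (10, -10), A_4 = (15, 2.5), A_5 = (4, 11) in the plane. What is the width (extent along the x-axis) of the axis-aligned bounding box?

17

max x = 15, min x = -2, so width = 17.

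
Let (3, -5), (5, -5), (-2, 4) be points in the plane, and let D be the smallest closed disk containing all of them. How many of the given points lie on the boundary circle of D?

Call the three points A, B, C in the order given.
Side lengths²: AB² = 4, AC² = 106, BC² = 130.
Since BC² = 130 ≥ 106 + 4 = 110, the angle opposite BC is not acute, so the smallest enclosing circle has BC as diameter.
Centre = midpoint of BC = (1.5, -0.5), r² = 130/4 = 32.5.
The points at distance exactly r from the centre are (5, -5), (-2, 4) — 2 points.

2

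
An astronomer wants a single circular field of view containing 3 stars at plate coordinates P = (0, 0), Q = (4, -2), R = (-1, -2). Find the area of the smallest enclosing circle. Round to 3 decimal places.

19.635

Side lengths²: PQ² = 20, PR² = 5, QR² = 25.
Since QR² = 25 ≥ 20 + 5 = 25, the angle opposite QR is not acute, so the smallest enclosing circle has QR as diameter.
Centre = midpoint of QR = (1.5, -2), r² = 25/4 = 6.25.
Area = π·r² = π·6.25 ≈ 19.635.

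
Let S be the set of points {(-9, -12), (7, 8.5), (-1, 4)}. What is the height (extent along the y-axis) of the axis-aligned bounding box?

max y = 8.5, min y = -12, so height = 20.5.

20.5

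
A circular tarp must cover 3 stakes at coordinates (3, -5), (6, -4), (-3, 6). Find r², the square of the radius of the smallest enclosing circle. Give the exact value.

45.25

Call the three points A, B, C in the order given.
Side lengths²: AB² = 10, AC² = 157, BC² = 181.
Since BC² = 181 ≥ 157 + 10 = 167, the angle opposite BC is not acute, so the smallest enclosing circle has BC as diameter.
Centre = midpoint of BC = (1.5, 1), r² = 181/4 = 45.25.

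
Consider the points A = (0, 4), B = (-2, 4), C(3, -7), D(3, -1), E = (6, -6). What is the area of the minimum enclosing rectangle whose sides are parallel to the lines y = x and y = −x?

72

In coordinates u = x + y, v = x − y the rectangle is axis-aligned; the map (x,y)→(u,v) scales areas by 2.
u-values: 4, 2, -4, 2, 0; range = 4 − (-4) = 8.
v-values: -4, -6, 10, 4, 12; range = 12 − (-6) = 18.
Area = (8 × 18) / 2 = 72.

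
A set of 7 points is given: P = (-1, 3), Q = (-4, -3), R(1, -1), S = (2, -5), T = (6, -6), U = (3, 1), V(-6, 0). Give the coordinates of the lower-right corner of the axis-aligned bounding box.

(6, -6)

x-range [-6, 6], y-range [-6, 3].
The lower-right corner is (6, -6).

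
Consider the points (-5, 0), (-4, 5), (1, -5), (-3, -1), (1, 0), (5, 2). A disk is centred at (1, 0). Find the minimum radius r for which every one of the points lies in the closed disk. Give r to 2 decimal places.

The required radius is the distance from (1, 0) to the farthest point.
Squared distances: 36, 50, 25, 17, 0, 20.
Maximum is 50, attained at (-4, 5).
r = √50 ≈ 7.07.

7.07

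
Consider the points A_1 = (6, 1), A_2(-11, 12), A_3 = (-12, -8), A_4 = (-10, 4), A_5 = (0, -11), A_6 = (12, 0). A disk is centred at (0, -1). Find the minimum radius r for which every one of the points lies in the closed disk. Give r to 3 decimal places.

The required radius is the distance from (0, -1) to the farthest point.
Squared distances: 40, 290, 193, 125, 100, 145.
Maximum is 290, attained at A_2.
r = √290 ≈ 17.029.

17.029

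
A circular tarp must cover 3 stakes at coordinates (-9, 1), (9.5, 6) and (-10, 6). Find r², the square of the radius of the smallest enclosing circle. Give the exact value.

Call the three points A, B, C in the order given.
Side lengths²: AB² = 367.25, AC² = 26, BC² = 380.25.
Since BC² = 380.25 < 367.25 + 26 = 393.25, the triangle is acute, so the smallest enclosing circle is the circumcircle.
Circumcentre = (-0.25, 5.35), r² = 95.485.

95.485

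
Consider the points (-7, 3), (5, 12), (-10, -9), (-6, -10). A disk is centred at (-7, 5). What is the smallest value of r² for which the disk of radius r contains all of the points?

226

The required radius is the distance from (-7, 5) to the farthest point.
Squared distances: 4, 193, 205, 226.
Maximum is 226, attained at (-6, -10).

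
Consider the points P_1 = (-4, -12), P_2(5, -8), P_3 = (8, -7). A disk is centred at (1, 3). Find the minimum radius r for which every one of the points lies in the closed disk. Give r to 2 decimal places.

15.81

The required radius is the distance from (1, 3) to the farthest point.
Squared distances: 250, 137, 149.
Maximum is 250, attained at P_1.
r = √250 ≈ 15.81.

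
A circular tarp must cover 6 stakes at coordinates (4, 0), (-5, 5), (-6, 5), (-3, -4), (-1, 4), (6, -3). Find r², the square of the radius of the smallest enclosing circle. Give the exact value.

By Welzl's lemma the MEC is supported by two points (diametrically opposite) or three points (on a circumcircle).
The farthest pair is (-6, 5)–(6, -3) with squared distance 208. The circle on this segment as diameter has centre (0, 1) and r² = 208/4 = 52.
Check (4, 0): distance² to centre = 17 ≤ 52, so it lies inside.
All remaining points lie in this disk, and no smaller disk contains both endpoints, so this is the minimum enclosing circle.

52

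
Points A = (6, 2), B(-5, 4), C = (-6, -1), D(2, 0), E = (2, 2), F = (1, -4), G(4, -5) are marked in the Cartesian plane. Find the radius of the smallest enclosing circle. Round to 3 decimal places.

6.395

By Welzl's lemma the MEC is supported by two points (diametrically opposite) or three points (on a circumcircle).
The minimum enclosing circle is determined by three boundary points: A, B, G.
Their circumcentre is (-1/18, -1/18) with r² = 6625/162.
The farthest remaining point C is at distance² 5869/162 ≤ 6625/162.
r = √(6625/162) ≈ 6.395.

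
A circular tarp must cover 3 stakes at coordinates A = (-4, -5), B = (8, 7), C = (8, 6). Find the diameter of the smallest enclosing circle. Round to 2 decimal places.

Side lengths²: AB² = 288, AC² = 265, BC² = 1.
Since AB² = 288 ≥ 265 + 1 = 266, the angle opposite AB is not acute, so the smallest enclosing circle has AB as diameter.
Centre = midpoint of AB = (2, 1), r² = 288/4 = 72.
Diameter = 2r = 2√72 ≈ 16.97.

16.97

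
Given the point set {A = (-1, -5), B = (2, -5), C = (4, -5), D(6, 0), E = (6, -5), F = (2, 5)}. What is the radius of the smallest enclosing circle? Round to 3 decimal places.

By Welzl's lemma the MEC is supported by two points (diametrically opposite) or three points (on a circumcircle).
The minimum enclosing circle is determined by three boundary points: A, E, F.
Their circumcentre is (2.5, -0.6) with r² = 31.61.
The farthest remaining point C is at distance² 21.61 ≤ 31.61.
r = √(31.61) ≈ 5.622.

5.622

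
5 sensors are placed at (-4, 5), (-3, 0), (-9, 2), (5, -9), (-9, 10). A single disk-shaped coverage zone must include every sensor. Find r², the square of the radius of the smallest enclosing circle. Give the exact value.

139.25

The minimum enclosing circle of a finite set is fixed by two of the points (as a diameter) or three (as a circumcircle).
The farthest pair is (5, -9)–(-9, 10) with squared distance 557. The circle on this segment as diameter has centre (-2, 0.5) and r² = 557/4 = 139.25.
Check (-4, 5): distance² to centre = 24.25 ≤ 139.25, so it lies inside.
All remaining points lie in this disk, and no smaller disk contains both endpoints, so this is the minimum enclosing circle.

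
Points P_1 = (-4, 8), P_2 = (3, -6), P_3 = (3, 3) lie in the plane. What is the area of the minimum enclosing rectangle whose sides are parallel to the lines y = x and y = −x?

94.5

In coordinates u = x + y, v = x − y the rectangle is axis-aligned; the map (x,y)→(u,v) scales areas by 2.
u-values: 4, -3, 6; range = 6 − (-3) = 9.
v-values: -12, 9, 0; range = 9 − (-12) = 21.
Area = (9 × 21) / 2 = 94.5.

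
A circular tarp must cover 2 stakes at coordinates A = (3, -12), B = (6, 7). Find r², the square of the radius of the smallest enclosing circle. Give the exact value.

92.5

The smallest circle enclosing two points has them as diameter endpoints.
Centre = midpoint = (4.5, -2.5); r² = |AB|²/4 = 370/4 = 92.5.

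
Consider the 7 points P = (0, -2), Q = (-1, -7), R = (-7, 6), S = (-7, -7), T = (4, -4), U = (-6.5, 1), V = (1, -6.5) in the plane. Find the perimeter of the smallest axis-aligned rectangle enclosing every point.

Width = max x − min x = 4 − (-7) = 11.
Height = max y − min y = 6 − (-7) = 13.
Perimeter = 2(11 + 13) = 48.

48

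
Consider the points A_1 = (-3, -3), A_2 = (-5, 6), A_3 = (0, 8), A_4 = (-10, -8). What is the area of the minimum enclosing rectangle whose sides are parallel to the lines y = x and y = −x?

143

In coordinates u = x + y, v = x − y the rectangle is axis-aligned; the map (x,y)→(u,v) scales areas by 2.
u-values: -6, 1, 8, -18; range = 8 − (-18) = 26.
v-values: 0, -11, -8, -2; range = 0 − (-11) = 11.
Area = (26 × 11) / 2 = 143.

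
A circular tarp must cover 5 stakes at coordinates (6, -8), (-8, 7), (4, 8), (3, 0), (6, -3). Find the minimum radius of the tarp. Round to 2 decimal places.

By Welzl's lemma the MEC is supported by two points (diametrically opposite) or three points (on a circumcircle).
The farthest pair is (6, -8)–(-8, 7) with squared distance 421. The circle on this segment as diameter has centre (-1, -0.5) and r² = 421/4 = 105.25.
Check (4, 8): distance² to centre = 97.25 ≤ 105.25, so it lies inside.
All remaining points lie in this disk, and no smaller disk contains both endpoints, so this is the minimum enclosing circle.
r = √(105.25) ≈ 10.26.

10.26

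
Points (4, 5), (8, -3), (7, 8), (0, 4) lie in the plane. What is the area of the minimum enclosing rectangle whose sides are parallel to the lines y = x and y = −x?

82.5

In coordinates u = x + y, v = x − y the rectangle is axis-aligned; the map (x,y)→(u,v) scales areas by 2.
u-values: 9, 5, 15, 4; range = 15 − 4 = 11.
v-values: -1, 11, -1, -4; range = 11 − (-4) = 15.
Area = (11 × 15) / 2 = 82.5.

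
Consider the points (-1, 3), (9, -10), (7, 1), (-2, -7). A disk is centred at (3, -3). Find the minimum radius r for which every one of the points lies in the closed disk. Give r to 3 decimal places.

The required radius is the distance from (3, -3) to the farthest point.
Squared distances: 52, 85, 32, 41.
Maximum is 85, attained at (9, -10).
r = √85 ≈ 9.220.

9.220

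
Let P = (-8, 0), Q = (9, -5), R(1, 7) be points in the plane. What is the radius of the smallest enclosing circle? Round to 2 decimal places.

Side lengths²: PQ² = 314, PR² = 130, QR² = 208.
Since PQ² = 314 < 208 + 130 = 338, the triangle is acute, so the smallest enclosing circle is the circumcircle.
Circumcentre = (28/41, -77/41), r² = 132665/1681.
r = √(132665/1681) ≈ 8.88.

8.88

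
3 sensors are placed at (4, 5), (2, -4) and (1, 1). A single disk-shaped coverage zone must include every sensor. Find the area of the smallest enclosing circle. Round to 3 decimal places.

Call the three points A, B, C in the order given.
Side lengths²: AB² = 85, AC² = 25, BC² = 26.
Since AB² = 85 ≥ 26 + 25 = 51, the angle opposite AB is not acute, so the smallest enclosing circle has AB as diameter.
Centre = midpoint of AB = (3, 0.5), r² = 85/4 = 21.25.
Area = π·r² = π·21.25 ≈ 66.759.

66.759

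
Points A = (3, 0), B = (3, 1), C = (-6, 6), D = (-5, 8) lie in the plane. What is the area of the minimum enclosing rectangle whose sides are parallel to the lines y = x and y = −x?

32

In coordinates u = x + y, v = x − y the rectangle is axis-aligned; the map (x,y)→(u,v) scales areas by 2.
u-values: 3, 4, 0, 3; range = 4 − 0 = 4.
v-values: 3, 2, -12, -13; range = 3 − (-13) = 16.
Area = (4 × 16) / 2 = 32.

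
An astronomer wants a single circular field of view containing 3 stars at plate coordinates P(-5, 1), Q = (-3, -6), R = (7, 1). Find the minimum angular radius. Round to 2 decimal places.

6.35

Side lengths²: PQ² = 53, PR² = 144, QR² = 149.
Since QR² = 149 < 144 + 53 = 197, the triangle is acute, so the smallest enclosing circle is the circumcircle.
Circumcentre = (1, -15/14), r² = 7897/196.
r = √(7897/196) ≈ 6.35.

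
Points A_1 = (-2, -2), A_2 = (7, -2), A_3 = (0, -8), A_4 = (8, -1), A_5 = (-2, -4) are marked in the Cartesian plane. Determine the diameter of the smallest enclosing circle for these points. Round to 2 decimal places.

10.90

By Welzl's lemma the MEC is supported by two points (diametrically opposite) or three points (on a circumcircle).
The minimum enclosing circle is determined by three boundary points: A_1, A_3, A_4.
Their circumcentre is (199/62, -223/62) with r² = 57065/1922.
The farthest remaining point A_5 is at distance² 52477/1922 ≤ 57065/1922.
Diameter = 2r = 2√(57065/1922) ≈ 10.90.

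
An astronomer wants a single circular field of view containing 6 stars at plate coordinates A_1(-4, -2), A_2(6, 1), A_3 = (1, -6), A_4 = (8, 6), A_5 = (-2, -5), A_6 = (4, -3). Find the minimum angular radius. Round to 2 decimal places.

7.43

The minimum enclosing circle of a finite set is fixed by two of the points (as a diameter) or three (as a circumcircle).
The farthest pair is A_4–A_5 with squared distance 221. The circle on this segment as diameter has centre (3, 0.5) and r² = 221/4 = 55.25.
Check A_1: distance² to centre = 55.25 ≤ 55.25, so it lies inside.
All remaining points lie in this disk, and no smaller disk contains both endpoints, so this is the minimum enclosing circle.
r = √(55.25) ≈ 7.43.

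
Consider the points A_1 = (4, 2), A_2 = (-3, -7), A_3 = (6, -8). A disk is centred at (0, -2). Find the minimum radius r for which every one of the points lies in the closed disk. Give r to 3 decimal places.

8.485

The required radius is the distance from (0, -2) to the farthest point.
Squared distances: 32, 34, 72.
Maximum is 72, attained at A_3.
r = √72 ≈ 8.485.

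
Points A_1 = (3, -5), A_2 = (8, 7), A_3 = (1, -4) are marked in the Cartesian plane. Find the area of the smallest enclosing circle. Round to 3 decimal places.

Side lengths²: A_1A_2² = 169, A_1A_3² = 5, A_2A_3² = 170.
Since A_2A_3² = 170 < 169 + 5 = 174, the triangle is acute, so the smallest enclosing circle is the circumcircle.
Circumcentre = (283/58, 73/58), r² = 71825/1682.
Area = π·r² = π·71825/1682 ≈ 134.153.

134.153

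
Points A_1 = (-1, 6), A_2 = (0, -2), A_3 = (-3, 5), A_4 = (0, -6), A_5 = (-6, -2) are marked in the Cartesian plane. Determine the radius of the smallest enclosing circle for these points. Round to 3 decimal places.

A smallest enclosing disk is always determined by at most three of the input points on its boundary.
The farthest pair is A_1–A_4 with squared distance 145. The circle on this segment as diameter has centre (-0.5, 0) and r² = 145/4 = 36.25.
Check A_2: distance² to centre = 4.25 ≤ 36.25, so it lies inside.
All remaining points lie in this disk, and no smaller disk contains both endpoints, so this is the minimum enclosing circle.
r = √(36.25) ≈ 6.021.

6.021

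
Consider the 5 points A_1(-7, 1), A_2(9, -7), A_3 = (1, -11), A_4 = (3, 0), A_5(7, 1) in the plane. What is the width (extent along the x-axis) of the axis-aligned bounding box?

16

max x = 9, min x = -7, so width = 16.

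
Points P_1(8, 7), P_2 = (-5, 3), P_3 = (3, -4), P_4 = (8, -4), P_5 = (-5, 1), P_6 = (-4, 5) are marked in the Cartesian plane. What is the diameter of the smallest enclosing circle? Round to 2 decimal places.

15.45

A smallest enclosing disk is always determined by at most three of the input points on its boundary.
The minimum enclosing circle is determined by three boundary points: P_1, P_2, P_4.
Their circumcentre is (67/26, 1.5) with r² = 20165/338.
The farthest remaining point P_5 is at distance² 19489/338 ≤ 20165/338.
Diameter = 2r = 2√(20165/338) ≈ 15.45.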